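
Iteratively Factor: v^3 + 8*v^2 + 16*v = (v)*(v^2 + 8*v + 16) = v*(v + 4)*(v + 4)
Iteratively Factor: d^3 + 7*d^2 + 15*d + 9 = (d + 1)*(d^2 + 6*d + 9) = (d + 1)*(d + 3)*(d + 3)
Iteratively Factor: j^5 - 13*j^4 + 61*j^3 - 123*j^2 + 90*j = (j)*(j^4 - 13*j^3 + 61*j^2 - 123*j + 90) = j*(j - 3)*(j^3 - 10*j^2 + 31*j - 30) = j*(j - 5)*(j - 3)*(j^2 - 5*j + 6) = j*(j - 5)*(j - 3)^2*(j - 2)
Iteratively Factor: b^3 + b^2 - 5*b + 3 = (b - 1)*(b^2 + 2*b - 3) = (b - 1)^2*(b + 3)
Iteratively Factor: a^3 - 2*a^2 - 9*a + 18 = (a - 3)*(a^2 + a - 6) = (a - 3)*(a + 3)*(a - 2)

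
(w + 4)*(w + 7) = w^2 + 11*w + 28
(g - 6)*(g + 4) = g^2 - 2*g - 24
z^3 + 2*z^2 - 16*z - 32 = (z - 4)*(z + 2)*(z + 4)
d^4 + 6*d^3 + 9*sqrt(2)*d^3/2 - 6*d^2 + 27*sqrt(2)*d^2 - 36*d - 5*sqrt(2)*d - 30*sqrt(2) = (d + 6)*(d - sqrt(2))*(d + sqrt(2)/2)*(d + 5*sqrt(2))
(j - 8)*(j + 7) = j^2 - j - 56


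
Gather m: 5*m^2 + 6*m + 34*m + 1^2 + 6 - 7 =5*m^2 + 40*m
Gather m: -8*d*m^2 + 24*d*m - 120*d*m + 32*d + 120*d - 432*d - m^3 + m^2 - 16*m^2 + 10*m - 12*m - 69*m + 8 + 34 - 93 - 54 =-280*d - m^3 + m^2*(-8*d - 15) + m*(-96*d - 71) - 105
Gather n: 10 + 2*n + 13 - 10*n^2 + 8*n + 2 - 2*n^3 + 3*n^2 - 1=-2*n^3 - 7*n^2 + 10*n + 24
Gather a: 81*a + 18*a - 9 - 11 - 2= 99*a - 22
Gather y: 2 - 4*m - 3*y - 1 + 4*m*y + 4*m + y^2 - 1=y^2 + y*(4*m - 3)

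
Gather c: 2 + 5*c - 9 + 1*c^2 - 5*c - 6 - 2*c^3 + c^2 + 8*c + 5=-2*c^3 + 2*c^2 + 8*c - 8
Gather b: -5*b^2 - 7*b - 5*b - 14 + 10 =-5*b^2 - 12*b - 4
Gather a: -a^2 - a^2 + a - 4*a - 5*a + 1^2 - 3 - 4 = -2*a^2 - 8*a - 6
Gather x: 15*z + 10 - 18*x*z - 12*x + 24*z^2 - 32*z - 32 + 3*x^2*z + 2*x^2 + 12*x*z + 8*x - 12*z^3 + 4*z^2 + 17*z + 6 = x^2*(3*z + 2) + x*(-6*z - 4) - 12*z^3 + 28*z^2 - 16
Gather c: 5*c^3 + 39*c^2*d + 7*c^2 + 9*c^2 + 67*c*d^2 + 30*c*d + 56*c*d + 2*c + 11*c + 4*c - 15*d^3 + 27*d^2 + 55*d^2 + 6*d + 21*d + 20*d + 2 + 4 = 5*c^3 + c^2*(39*d + 16) + c*(67*d^2 + 86*d + 17) - 15*d^3 + 82*d^2 + 47*d + 6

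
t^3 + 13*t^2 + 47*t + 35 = (t + 1)*(t + 5)*(t + 7)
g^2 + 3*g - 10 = (g - 2)*(g + 5)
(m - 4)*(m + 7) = m^2 + 3*m - 28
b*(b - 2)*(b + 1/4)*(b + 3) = b^4 + 5*b^3/4 - 23*b^2/4 - 3*b/2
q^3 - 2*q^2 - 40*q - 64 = (q - 8)*(q + 2)*(q + 4)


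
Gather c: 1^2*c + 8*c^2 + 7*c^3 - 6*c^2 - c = 7*c^3 + 2*c^2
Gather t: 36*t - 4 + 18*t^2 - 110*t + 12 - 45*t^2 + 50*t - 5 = -27*t^2 - 24*t + 3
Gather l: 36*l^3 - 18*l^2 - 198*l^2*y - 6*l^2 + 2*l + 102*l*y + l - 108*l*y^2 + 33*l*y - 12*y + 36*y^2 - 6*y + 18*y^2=36*l^3 + l^2*(-198*y - 24) + l*(-108*y^2 + 135*y + 3) + 54*y^2 - 18*y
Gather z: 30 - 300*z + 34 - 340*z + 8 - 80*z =72 - 720*z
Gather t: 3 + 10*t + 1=10*t + 4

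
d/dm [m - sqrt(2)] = 1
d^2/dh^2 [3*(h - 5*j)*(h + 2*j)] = 6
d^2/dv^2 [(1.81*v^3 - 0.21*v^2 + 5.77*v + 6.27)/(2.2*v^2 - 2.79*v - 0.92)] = (1.4210854715202e-14*v^5 - 2.8421709430404e-14*v^4 + 88.780962*v^3 + 207.406008*v^2 - 151.648776*v + 93.017214)/(10.648*v^6 - 40.5108*v^5 + 38.01666*v^4 + 12.164121*v^3 - 15.897876*v^2 - 7.084368*v - 0.778688)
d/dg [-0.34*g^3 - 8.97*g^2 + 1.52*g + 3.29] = -1.02*g^2 - 17.94*g + 1.52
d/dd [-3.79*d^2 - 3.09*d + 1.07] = -7.58*d - 3.09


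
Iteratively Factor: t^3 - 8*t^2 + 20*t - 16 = (t - 2)*(t^2 - 6*t + 8) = (t - 4)*(t - 2)*(t - 2)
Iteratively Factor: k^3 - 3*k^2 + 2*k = (k - 2)*(k^2 - k) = (k - 2)*(k - 1)*(k)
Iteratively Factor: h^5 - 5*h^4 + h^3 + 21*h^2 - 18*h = (h + 2)*(h^4 - 7*h^3 + 15*h^2 - 9*h) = (h - 3)*(h + 2)*(h^3 - 4*h^2 + 3*h) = (h - 3)*(h - 1)*(h + 2)*(h^2 - 3*h) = h*(h - 3)*(h - 1)*(h + 2)*(h - 3)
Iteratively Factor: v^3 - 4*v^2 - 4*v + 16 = (v - 4)*(v^2 - 4) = (v - 4)*(v - 2)*(v + 2)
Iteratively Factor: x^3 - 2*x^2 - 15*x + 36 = (x - 3)*(x^2 + x - 12) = (x - 3)*(x + 4)*(x - 3)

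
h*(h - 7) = h^2 - 7*h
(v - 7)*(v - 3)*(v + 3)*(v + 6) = v^4 - v^3 - 51*v^2 + 9*v + 378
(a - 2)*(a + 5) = a^2 + 3*a - 10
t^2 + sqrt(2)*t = t*(t + sqrt(2))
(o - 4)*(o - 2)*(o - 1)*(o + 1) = o^4 - 6*o^3 + 7*o^2 + 6*o - 8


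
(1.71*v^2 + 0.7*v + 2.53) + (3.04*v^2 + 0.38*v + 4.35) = 4.75*v^2 + 1.08*v + 6.88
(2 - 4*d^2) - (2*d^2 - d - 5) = -6*d^2 + d + 7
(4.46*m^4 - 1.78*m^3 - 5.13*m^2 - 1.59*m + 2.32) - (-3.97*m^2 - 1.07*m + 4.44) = 4.46*m^4 - 1.78*m^3 - 1.16*m^2 - 0.52*m - 2.12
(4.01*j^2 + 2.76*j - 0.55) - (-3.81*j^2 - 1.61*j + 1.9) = 7.82*j^2 + 4.37*j - 2.45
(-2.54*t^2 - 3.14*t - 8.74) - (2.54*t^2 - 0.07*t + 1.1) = -5.08*t^2 - 3.07*t - 9.84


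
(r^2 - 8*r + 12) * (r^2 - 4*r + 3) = r^4 - 12*r^3 + 47*r^2 - 72*r + 36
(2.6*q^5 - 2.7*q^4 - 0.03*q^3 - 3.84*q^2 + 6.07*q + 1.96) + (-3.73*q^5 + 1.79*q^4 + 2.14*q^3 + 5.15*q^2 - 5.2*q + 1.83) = -1.13*q^5 - 0.91*q^4 + 2.11*q^3 + 1.31*q^2 + 0.87*q + 3.79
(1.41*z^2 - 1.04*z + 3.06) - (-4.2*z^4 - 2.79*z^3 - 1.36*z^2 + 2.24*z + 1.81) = 4.2*z^4 + 2.79*z^3 + 2.77*z^2 - 3.28*z + 1.25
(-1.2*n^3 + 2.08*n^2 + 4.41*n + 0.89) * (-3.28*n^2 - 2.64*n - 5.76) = 3.936*n^5 - 3.6544*n^4 - 13.044*n^3 - 26.5424*n^2 - 27.7512*n - 5.1264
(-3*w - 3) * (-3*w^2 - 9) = 9*w^3 + 9*w^2 + 27*w + 27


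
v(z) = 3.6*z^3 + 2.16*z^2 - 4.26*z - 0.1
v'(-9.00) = 831.66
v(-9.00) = -2411.20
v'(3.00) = 105.90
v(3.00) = 103.76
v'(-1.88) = 25.79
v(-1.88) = -8.38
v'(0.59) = 2.05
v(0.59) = -1.12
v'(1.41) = 23.30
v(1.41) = 8.28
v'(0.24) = -2.60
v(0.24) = -0.95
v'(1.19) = 16.17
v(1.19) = 3.96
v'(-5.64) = 314.92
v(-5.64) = -553.23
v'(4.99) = 286.22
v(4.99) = 479.73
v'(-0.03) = -4.38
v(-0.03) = 0.03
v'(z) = 10.8*z^2 + 4.32*z - 4.26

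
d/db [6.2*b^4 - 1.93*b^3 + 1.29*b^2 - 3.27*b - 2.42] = 24.8*b^3 - 5.79*b^2 + 2.58*b - 3.27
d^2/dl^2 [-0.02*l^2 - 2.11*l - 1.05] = -0.0400000000000000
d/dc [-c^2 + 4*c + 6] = 4 - 2*c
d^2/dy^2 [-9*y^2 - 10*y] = -18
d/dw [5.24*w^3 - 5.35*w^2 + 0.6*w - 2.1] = 15.72*w^2 - 10.7*w + 0.6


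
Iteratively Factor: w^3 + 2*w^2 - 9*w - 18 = (w + 3)*(w^2 - w - 6) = (w - 3)*(w + 3)*(w + 2)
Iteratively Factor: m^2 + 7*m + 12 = (m + 4)*(m + 3)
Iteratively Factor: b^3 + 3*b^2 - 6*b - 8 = (b + 1)*(b^2 + 2*b - 8) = (b - 2)*(b + 1)*(b + 4)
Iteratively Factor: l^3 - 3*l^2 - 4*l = (l)*(l^2 - 3*l - 4) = l*(l - 4)*(l + 1)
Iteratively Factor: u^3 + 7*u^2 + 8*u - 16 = (u - 1)*(u^2 + 8*u + 16) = (u - 1)*(u + 4)*(u + 4)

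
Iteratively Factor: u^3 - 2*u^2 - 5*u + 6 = (u - 1)*(u^2 - u - 6) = (u - 1)*(u + 2)*(u - 3)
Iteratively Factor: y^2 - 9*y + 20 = (y - 5)*(y - 4)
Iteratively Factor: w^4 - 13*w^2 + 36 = (w + 2)*(w^3 - 2*w^2 - 9*w + 18) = (w - 2)*(w + 2)*(w^2 - 9) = (w - 3)*(w - 2)*(w + 2)*(w + 3)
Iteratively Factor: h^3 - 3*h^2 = (h)*(h^2 - 3*h) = h*(h - 3)*(h)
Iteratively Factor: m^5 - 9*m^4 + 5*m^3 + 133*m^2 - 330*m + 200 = (m - 1)*(m^4 - 8*m^3 - 3*m^2 + 130*m - 200) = (m - 5)*(m - 1)*(m^3 - 3*m^2 - 18*m + 40) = (m - 5)*(m - 1)*(m + 4)*(m^2 - 7*m + 10) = (m - 5)*(m - 2)*(m - 1)*(m + 4)*(m - 5)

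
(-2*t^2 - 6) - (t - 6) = -2*t^2 - t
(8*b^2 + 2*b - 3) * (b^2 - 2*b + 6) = 8*b^4 - 14*b^3 + 41*b^2 + 18*b - 18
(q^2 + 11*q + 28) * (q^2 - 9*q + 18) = q^4 + 2*q^3 - 53*q^2 - 54*q + 504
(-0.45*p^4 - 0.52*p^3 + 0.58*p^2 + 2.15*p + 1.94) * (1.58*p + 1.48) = -0.711*p^5 - 1.4876*p^4 + 0.1468*p^3 + 4.2554*p^2 + 6.2472*p + 2.8712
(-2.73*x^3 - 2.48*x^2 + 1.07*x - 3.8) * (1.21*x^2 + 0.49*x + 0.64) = -3.3033*x^5 - 4.3385*x^4 - 1.6677*x^3 - 5.6609*x^2 - 1.1772*x - 2.432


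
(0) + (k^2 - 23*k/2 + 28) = k^2 - 23*k/2 + 28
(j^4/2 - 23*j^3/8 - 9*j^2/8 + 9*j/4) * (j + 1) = j^5/2 - 19*j^4/8 - 4*j^3 + 9*j^2/8 + 9*j/4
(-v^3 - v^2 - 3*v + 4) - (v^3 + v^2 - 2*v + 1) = -2*v^3 - 2*v^2 - v + 3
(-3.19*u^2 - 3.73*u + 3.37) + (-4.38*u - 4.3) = -3.19*u^2 - 8.11*u - 0.93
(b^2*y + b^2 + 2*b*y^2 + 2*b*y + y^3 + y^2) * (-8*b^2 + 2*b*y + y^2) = -8*b^4*y - 8*b^4 - 14*b^3*y^2 - 14*b^3*y - 3*b^2*y^3 - 3*b^2*y^2 + 4*b*y^4 + 4*b*y^3 + y^5 + y^4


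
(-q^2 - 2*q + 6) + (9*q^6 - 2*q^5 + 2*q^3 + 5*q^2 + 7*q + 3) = 9*q^6 - 2*q^5 + 2*q^3 + 4*q^2 + 5*q + 9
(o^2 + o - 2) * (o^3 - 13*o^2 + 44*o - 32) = o^5 - 12*o^4 + 29*o^3 + 38*o^2 - 120*o + 64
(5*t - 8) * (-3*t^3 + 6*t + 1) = -15*t^4 + 24*t^3 + 30*t^2 - 43*t - 8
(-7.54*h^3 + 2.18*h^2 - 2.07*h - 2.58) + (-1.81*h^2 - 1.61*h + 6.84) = -7.54*h^3 + 0.37*h^2 - 3.68*h + 4.26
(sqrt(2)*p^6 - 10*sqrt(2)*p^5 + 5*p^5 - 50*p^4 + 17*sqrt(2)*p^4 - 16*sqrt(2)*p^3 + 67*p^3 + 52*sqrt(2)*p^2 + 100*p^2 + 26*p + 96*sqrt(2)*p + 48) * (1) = sqrt(2)*p^6 - 10*sqrt(2)*p^5 + 5*p^5 - 50*p^4 + 17*sqrt(2)*p^4 - 16*sqrt(2)*p^3 + 67*p^3 + 52*sqrt(2)*p^2 + 100*p^2 + 26*p + 96*sqrt(2)*p + 48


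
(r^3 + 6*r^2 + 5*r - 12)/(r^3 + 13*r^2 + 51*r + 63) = (r^2 + 3*r - 4)/(r^2 + 10*r + 21)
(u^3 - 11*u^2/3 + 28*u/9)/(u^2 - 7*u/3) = u - 4/3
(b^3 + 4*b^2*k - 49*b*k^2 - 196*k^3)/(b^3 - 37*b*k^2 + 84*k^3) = (b^2 - 3*b*k - 28*k^2)/(b^2 - 7*b*k + 12*k^2)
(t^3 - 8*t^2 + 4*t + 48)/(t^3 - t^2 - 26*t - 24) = (t^2 - 2*t - 8)/(t^2 + 5*t + 4)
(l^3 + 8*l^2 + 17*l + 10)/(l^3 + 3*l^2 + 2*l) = (l + 5)/l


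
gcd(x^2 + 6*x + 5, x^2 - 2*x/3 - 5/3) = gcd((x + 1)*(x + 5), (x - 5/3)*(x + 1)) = x + 1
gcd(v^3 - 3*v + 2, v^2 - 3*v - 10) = v + 2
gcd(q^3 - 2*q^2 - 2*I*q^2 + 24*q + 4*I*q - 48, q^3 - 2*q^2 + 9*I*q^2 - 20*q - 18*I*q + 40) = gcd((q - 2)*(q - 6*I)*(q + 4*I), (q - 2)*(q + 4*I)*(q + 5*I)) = q^2 + q*(-2 + 4*I) - 8*I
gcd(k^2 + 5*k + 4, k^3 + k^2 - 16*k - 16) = k^2 + 5*k + 4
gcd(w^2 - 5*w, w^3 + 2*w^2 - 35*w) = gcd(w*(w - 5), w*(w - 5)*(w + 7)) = w^2 - 5*w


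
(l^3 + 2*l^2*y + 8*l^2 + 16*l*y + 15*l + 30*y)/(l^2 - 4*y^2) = (-l^2 - 8*l - 15)/(-l + 2*y)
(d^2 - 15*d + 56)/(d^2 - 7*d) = (d - 8)/d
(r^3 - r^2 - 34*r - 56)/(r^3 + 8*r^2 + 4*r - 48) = (r^2 - 5*r - 14)/(r^2 + 4*r - 12)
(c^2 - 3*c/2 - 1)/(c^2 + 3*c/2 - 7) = (2*c + 1)/(2*c + 7)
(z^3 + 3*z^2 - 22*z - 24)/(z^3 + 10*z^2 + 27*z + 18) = (z - 4)/(z + 3)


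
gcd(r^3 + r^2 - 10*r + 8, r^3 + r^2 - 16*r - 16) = r + 4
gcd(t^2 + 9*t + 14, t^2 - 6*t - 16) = t + 2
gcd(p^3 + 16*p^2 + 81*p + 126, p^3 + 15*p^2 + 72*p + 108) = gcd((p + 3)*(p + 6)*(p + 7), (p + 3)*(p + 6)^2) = p^2 + 9*p + 18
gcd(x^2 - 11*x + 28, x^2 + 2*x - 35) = 1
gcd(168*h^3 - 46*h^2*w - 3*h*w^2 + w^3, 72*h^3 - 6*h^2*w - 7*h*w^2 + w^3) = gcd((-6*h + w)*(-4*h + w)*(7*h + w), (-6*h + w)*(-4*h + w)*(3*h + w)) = 24*h^2 - 10*h*w + w^2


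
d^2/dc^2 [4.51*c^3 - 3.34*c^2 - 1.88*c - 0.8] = 27.06*c - 6.68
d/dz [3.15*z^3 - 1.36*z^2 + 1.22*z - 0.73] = 9.45*z^2 - 2.72*z + 1.22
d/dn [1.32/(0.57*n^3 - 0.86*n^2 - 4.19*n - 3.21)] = (-2.2572*n^2 + 2.2704*n + 5.5308)/(-0.57*n^3 + 0.86*n^2 + 4.19*n + 3.21)^2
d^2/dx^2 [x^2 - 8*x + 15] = 2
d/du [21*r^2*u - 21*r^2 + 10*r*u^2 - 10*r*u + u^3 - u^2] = 21*r^2 + 20*r*u - 10*r + 3*u^2 - 2*u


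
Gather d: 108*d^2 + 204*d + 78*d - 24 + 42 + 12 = 108*d^2 + 282*d + 30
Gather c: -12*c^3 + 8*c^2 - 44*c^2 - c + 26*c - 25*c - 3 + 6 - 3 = -12*c^3 - 36*c^2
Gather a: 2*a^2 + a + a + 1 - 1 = 2*a^2 + 2*a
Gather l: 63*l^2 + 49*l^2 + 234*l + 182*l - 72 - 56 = 112*l^2 + 416*l - 128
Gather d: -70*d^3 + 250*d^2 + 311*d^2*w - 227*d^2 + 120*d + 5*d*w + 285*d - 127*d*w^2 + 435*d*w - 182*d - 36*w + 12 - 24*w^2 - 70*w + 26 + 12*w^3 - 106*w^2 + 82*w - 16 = -70*d^3 + d^2*(311*w + 23) + d*(-127*w^2 + 440*w + 223) + 12*w^3 - 130*w^2 - 24*w + 22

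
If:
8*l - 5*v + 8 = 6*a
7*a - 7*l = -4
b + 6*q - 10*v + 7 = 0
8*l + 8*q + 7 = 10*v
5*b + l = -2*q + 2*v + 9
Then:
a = -2083/2394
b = 8971/4788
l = -715/2394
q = 20411/9576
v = 2593/1197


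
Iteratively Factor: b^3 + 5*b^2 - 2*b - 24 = (b + 3)*(b^2 + 2*b - 8) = (b - 2)*(b + 3)*(b + 4)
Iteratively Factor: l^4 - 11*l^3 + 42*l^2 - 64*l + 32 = (l - 1)*(l^3 - 10*l^2 + 32*l - 32) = (l - 4)*(l - 1)*(l^2 - 6*l + 8) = (l - 4)*(l - 2)*(l - 1)*(l - 4)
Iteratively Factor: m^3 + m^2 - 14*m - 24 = (m + 2)*(m^2 - m - 12) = (m - 4)*(m + 2)*(m + 3)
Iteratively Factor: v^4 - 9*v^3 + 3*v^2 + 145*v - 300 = (v + 4)*(v^3 - 13*v^2 + 55*v - 75) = (v - 5)*(v + 4)*(v^2 - 8*v + 15) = (v - 5)^2*(v + 4)*(v - 3)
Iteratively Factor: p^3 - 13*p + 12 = (p + 4)*(p^2 - 4*p + 3) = (p - 1)*(p + 4)*(p - 3)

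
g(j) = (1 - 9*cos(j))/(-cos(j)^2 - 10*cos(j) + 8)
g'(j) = (1 - 9*cos(j))*(-2*sin(j)*cos(j) - 10*sin(j))/(-cos(j)^2 - 10*cos(j) + 8)^2 + 9*sin(j)/(-cos(j)^2 - 10*cos(j) + 8) = (9*cos(j)^2 - 2*cos(j) + 62)*sin(j)/(cos(j)^2 + 10*cos(j) - 8)^2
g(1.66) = 0.20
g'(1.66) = 0.79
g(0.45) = 3.91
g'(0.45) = 8.91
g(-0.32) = 3.15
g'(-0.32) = -3.75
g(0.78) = -14.00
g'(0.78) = 308.26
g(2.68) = 0.56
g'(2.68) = 0.12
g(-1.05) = -1.25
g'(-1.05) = -7.11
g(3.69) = 0.55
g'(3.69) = -0.15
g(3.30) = 0.59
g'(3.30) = -0.04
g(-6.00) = 3.03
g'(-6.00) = 3.00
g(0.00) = 2.67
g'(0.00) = 0.00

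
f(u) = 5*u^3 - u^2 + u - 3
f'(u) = 15*u^2 - 2*u + 1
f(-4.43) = -461.75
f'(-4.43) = 304.23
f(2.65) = 85.68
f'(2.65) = 101.04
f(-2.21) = -64.06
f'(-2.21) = 78.68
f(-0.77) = -6.65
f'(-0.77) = 11.43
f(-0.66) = -5.53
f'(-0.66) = 8.85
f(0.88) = 0.51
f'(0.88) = 10.86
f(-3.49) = -231.21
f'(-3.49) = 190.68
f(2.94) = 118.36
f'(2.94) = 124.77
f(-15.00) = -17118.00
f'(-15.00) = 3406.00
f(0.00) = -3.00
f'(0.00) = 1.00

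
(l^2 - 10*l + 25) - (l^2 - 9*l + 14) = 11 - l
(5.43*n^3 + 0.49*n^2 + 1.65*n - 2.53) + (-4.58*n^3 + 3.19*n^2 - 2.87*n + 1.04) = 0.85*n^3 + 3.68*n^2 - 1.22*n - 1.49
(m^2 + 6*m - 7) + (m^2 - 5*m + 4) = 2*m^2 + m - 3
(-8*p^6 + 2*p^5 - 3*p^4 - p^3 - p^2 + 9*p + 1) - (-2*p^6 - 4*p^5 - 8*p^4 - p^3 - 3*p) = -6*p^6 + 6*p^5 + 5*p^4 - p^2 + 12*p + 1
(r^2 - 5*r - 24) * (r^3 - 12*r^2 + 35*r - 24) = r^5 - 17*r^4 + 71*r^3 + 89*r^2 - 720*r + 576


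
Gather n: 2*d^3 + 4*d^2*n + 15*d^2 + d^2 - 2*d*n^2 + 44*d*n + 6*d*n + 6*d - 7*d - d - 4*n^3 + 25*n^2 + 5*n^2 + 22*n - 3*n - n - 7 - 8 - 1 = 2*d^3 + 16*d^2 - 2*d - 4*n^3 + n^2*(30 - 2*d) + n*(4*d^2 + 50*d + 18) - 16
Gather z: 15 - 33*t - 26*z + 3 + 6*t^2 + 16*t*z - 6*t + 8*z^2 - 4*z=6*t^2 - 39*t + 8*z^2 + z*(16*t - 30) + 18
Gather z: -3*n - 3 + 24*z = -3*n + 24*z - 3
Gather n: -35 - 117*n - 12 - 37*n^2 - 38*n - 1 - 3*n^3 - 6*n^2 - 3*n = -3*n^3 - 43*n^2 - 158*n - 48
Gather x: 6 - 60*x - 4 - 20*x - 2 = -80*x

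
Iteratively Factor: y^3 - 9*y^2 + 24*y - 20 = (y - 2)*(y^2 - 7*y + 10) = (y - 2)^2*(y - 5)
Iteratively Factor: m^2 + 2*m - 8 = (m - 2)*(m + 4)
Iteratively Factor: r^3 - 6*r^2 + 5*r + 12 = (r + 1)*(r^2 - 7*r + 12) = (r - 4)*(r + 1)*(r - 3)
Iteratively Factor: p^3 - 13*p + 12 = (p - 3)*(p^2 + 3*p - 4) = (p - 3)*(p + 4)*(p - 1)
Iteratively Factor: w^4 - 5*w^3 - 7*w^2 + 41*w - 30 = (w + 3)*(w^3 - 8*w^2 + 17*w - 10) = (w - 5)*(w + 3)*(w^2 - 3*w + 2) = (w - 5)*(w - 1)*(w + 3)*(w - 2)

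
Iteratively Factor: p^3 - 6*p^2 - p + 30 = (p - 5)*(p^2 - p - 6) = (p - 5)*(p - 3)*(p + 2)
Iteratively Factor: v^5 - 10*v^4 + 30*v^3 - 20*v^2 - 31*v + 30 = (v + 1)*(v^4 - 11*v^3 + 41*v^2 - 61*v + 30) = (v - 2)*(v + 1)*(v^3 - 9*v^2 + 23*v - 15) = (v - 2)*(v - 1)*(v + 1)*(v^2 - 8*v + 15) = (v - 5)*(v - 2)*(v - 1)*(v + 1)*(v - 3)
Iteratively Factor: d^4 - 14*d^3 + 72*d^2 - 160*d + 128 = (d - 4)*(d^3 - 10*d^2 + 32*d - 32) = (d - 4)^2*(d^2 - 6*d + 8) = (d - 4)^2*(d - 2)*(d - 4)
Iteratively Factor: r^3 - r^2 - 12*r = (r - 4)*(r^2 + 3*r) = (r - 4)*(r + 3)*(r)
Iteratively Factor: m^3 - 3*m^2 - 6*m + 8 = (m - 4)*(m^2 + m - 2) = (m - 4)*(m + 2)*(m - 1)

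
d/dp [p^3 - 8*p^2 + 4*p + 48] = 3*p^2 - 16*p + 4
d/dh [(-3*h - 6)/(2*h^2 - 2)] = 3*(-h^2 + 2*h*(h + 2) + 1)/(2*(h^2 - 1)^2)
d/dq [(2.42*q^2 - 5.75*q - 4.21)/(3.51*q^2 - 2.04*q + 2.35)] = (15.2457*q^2 + 40.9282*q - 22.1009)/(12.3201*q^4 - 14.3208*q^3 + 20.6586*q^2 - 9.588*q + 5.5225)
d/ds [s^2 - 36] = 2*s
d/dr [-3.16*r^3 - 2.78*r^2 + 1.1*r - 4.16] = -9.48*r^2 - 5.56*r + 1.1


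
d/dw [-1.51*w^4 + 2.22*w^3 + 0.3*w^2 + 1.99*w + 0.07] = -6.04*w^3 + 6.66*w^2 + 0.6*w + 1.99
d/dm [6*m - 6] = 6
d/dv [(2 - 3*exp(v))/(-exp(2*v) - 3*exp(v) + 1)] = (-3*exp(2*v) + 4*exp(v) + 3)*exp(v)/(exp(4*v) + 6*exp(3*v) + 7*exp(2*v) - 6*exp(v) + 1)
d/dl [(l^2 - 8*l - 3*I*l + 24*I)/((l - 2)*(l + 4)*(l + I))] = (-l^4 + l^3*(16 + 6*I) + l^2*(5 - 56*I) + l*(48 - 112*I) + 24 + 256*I)/(l^6 + l^5*(4 + 2*I) + l^4*(-13 + 8*I) + l^3*(-36 - 24*I) + l^2*(76 - 64*I) + l*(32 + 128*I) - 64)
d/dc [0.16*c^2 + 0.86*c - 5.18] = 0.32*c + 0.86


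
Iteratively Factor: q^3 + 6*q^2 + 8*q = (q)*(q^2 + 6*q + 8) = q*(q + 4)*(q + 2)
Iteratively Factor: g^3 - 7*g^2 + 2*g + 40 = (g - 5)*(g^2 - 2*g - 8) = (g - 5)*(g + 2)*(g - 4)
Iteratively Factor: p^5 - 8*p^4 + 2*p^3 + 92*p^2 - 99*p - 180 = (p + 3)*(p^4 - 11*p^3 + 35*p^2 - 13*p - 60) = (p + 1)*(p + 3)*(p^3 - 12*p^2 + 47*p - 60) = (p - 5)*(p + 1)*(p + 3)*(p^2 - 7*p + 12) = (p - 5)*(p - 3)*(p + 1)*(p + 3)*(p - 4)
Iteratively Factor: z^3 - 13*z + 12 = (z + 4)*(z^2 - 4*z + 3) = (z - 1)*(z + 4)*(z - 3)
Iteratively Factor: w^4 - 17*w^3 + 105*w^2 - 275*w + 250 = (w - 5)*(w^3 - 12*w^2 + 45*w - 50) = (w - 5)^2*(w^2 - 7*w + 10) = (w - 5)^2*(w - 2)*(w - 5)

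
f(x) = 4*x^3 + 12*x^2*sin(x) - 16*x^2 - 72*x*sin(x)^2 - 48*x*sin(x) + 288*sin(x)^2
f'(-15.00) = 2168.37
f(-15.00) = -18745.49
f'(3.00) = 29.47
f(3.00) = -39.65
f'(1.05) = 70.53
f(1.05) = 114.56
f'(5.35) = 205.76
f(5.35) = 22.16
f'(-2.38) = 509.35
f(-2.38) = -51.55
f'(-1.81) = 280.79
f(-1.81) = 196.10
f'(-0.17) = -79.21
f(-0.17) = 6.67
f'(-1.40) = -36.01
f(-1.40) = 245.83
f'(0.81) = 131.52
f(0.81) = 89.66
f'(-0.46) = -204.14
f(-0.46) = 48.58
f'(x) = 12*x^2*cos(x) + 12*x^2 - 144*x*sin(x)*cos(x) + 24*x*sin(x) - 48*x*cos(x) - 32*x - 72*sin(x)^2 + 576*sin(x)*cos(x) - 48*sin(x)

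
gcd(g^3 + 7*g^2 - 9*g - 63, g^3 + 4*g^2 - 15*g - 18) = g - 3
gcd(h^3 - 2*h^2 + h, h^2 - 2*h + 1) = h^2 - 2*h + 1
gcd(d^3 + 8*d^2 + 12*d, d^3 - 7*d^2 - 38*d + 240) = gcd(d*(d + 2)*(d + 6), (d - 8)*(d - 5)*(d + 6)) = d + 6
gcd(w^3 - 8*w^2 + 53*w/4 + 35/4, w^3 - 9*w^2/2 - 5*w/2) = w^2 - 9*w/2 - 5/2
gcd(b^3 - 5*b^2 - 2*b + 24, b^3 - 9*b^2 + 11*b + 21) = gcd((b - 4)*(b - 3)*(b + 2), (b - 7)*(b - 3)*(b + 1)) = b - 3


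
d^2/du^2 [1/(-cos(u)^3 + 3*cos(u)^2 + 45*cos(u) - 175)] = 3*((cos(u) - 5)^2*(cos(u) + 7)*(59*cos(u) + 8*cos(2*u) - 3*cos(3*u))/4 - 6*(sin(u)^2 + 2*cos(u) + 14)^2*sin(u)^2)/((cos(u) - 5)^6*(cos(u) + 7)^3)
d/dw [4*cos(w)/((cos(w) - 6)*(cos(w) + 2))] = 4*(cos(w)^2 + 12)*sin(w)/((cos(w) - 6)^2*(cos(w) + 2)^2)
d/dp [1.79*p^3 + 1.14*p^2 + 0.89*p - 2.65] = 5.37*p^2 + 2.28*p + 0.89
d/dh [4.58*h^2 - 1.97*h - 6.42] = 9.16*h - 1.97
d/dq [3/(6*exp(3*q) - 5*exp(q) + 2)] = (15 - 54*exp(2*q))*exp(q)/(6*exp(3*q) - 5*exp(q) + 2)^2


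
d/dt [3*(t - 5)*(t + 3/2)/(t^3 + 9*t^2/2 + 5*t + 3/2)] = 3*(-4*t^4 + 28*t^3 + 173*t^2 + 282*t + 129)/(4*t^6 + 36*t^5 + 121*t^4 + 192*t^3 + 154*t^2 + 60*t + 9)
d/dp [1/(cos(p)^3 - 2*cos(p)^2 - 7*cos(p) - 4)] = (3*cos(p) - 7)*sin(p)/((cos(p) - 4)^2*(cos(p) + 1)^3)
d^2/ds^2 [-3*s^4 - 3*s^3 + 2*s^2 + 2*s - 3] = -36*s^2 - 18*s + 4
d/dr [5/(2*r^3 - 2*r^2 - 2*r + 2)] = 5*(-3*r^2 + 2*r + 1)/(2*(r^3 - r^2 - r + 1)^2)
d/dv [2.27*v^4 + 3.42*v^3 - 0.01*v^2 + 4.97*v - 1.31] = 9.08*v^3 + 10.26*v^2 - 0.02*v + 4.97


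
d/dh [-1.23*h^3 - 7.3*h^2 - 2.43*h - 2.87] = -3.69*h^2 - 14.6*h - 2.43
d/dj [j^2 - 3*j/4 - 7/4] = 2*j - 3/4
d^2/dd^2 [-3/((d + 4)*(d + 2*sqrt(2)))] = 6*(-(d + 4)^2 - (d + 4)*(d + 2*sqrt(2)) - (d + 2*sqrt(2))^2)/((d + 4)^3*(d + 2*sqrt(2))^3)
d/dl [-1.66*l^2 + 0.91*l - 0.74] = 0.91 - 3.32*l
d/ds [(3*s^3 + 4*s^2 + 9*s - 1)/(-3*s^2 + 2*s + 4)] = (-9*s^4 + 12*s^3 + 71*s^2 + 26*s + 38)/(9*s^4 - 12*s^3 - 20*s^2 + 16*s + 16)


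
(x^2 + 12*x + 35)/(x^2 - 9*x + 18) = (x^2 + 12*x + 35)/(x^2 - 9*x + 18)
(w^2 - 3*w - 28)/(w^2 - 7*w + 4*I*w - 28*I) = (w + 4)/(w + 4*I)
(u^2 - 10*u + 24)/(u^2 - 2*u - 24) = (u - 4)/(u + 4)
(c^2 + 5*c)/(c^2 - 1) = c*(c + 5)/(c^2 - 1)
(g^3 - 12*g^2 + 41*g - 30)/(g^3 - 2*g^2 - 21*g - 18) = (g^2 - 6*g + 5)/(g^2 + 4*g + 3)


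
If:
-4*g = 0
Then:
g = 0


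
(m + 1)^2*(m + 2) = m^3 + 4*m^2 + 5*m + 2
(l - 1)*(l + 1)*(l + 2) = l^3 + 2*l^2 - l - 2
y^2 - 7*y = y*(y - 7)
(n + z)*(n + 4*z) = n^2 + 5*n*z + 4*z^2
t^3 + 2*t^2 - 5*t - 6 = (t - 2)*(t + 1)*(t + 3)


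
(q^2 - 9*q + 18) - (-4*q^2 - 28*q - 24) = 5*q^2 + 19*q + 42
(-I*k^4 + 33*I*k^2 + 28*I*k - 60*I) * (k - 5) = -I*k^5 + 5*I*k^4 + 33*I*k^3 - 137*I*k^2 - 200*I*k + 300*I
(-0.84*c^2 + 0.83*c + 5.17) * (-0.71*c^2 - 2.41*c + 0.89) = 0.5964*c^4 + 1.4351*c^3 - 6.4186*c^2 - 11.721*c + 4.6013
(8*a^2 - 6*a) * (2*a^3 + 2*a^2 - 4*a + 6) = 16*a^5 + 4*a^4 - 44*a^3 + 72*a^2 - 36*a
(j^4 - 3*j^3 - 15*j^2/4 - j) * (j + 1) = j^5 - 2*j^4 - 27*j^3/4 - 19*j^2/4 - j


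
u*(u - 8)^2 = u^3 - 16*u^2 + 64*u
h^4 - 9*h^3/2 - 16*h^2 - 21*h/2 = h*(h - 7)*(h + 1)*(h + 3/2)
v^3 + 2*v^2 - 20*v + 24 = (v - 2)^2*(v + 6)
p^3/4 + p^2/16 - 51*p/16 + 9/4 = (p/4 + 1)*(p - 3)*(p - 3/4)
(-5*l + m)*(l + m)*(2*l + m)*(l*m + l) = -10*l^4*m - 10*l^4 - 13*l^3*m^2 - 13*l^3*m - 2*l^2*m^3 - 2*l^2*m^2 + l*m^4 + l*m^3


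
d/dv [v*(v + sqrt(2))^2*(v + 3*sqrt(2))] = 4*v^3 + 15*sqrt(2)*v^2 + 28*v + 6*sqrt(2)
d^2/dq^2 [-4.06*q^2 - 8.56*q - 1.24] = -8.12000000000000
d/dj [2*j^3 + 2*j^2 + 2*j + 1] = 6*j^2 + 4*j + 2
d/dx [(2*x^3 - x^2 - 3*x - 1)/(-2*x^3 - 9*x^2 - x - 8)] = (-20*x^4 - 16*x^3 - 80*x^2 - 2*x + 23)/(4*x^6 + 36*x^5 + 85*x^4 + 50*x^3 + 145*x^2 + 16*x + 64)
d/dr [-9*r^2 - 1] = -18*r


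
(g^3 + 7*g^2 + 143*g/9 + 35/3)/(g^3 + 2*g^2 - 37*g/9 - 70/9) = (g + 3)/(g - 2)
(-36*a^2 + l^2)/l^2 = -36*a^2/l^2 + 1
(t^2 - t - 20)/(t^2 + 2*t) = (t^2 - t - 20)/(t*(t + 2))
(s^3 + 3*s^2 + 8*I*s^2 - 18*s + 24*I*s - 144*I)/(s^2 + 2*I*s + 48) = (s^2 + 3*s - 18)/(s - 6*I)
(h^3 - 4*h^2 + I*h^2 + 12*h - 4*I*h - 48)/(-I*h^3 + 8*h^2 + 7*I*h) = (h^3 - 4*h^2 + I*h^2 + 12*h - 4*I*h - 48)/(h*(-I*h^2 + 8*h + 7*I))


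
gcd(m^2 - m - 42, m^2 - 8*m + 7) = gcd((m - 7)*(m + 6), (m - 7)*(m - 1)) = m - 7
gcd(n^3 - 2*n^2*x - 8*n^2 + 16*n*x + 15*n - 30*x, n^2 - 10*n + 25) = n - 5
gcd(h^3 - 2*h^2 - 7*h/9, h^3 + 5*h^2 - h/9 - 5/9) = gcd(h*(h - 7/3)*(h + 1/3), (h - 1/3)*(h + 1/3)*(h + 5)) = h + 1/3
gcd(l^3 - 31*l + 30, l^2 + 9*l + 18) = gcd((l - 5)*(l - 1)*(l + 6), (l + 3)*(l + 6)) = l + 6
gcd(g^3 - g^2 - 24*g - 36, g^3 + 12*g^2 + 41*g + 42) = g^2 + 5*g + 6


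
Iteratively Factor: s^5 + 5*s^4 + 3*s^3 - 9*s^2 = (s + 3)*(s^4 + 2*s^3 - 3*s^2) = s*(s + 3)*(s^3 + 2*s^2 - 3*s) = s*(s + 3)^2*(s^2 - s) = s*(s - 1)*(s + 3)^2*(s)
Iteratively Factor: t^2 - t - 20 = (t + 4)*(t - 5)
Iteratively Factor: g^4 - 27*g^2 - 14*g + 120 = (g - 2)*(g^3 + 2*g^2 - 23*g - 60) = (g - 2)*(g + 4)*(g^2 - 2*g - 15) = (g - 5)*(g - 2)*(g + 4)*(g + 3)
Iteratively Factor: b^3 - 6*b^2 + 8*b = (b - 2)*(b^2 - 4*b) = (b - 4)*(b - 2)*(b)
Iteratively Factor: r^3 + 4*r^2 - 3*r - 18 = (r - 2)*(r^2 + 6*r + 9) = (r - 2)*(r + 3)*(r + 3)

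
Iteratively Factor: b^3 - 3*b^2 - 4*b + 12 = (b + 2)*(b^2 - 5*b + 6) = (b - 3)*(b + 2)*(b - 2)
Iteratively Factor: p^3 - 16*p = (p - 4)*(p^2 + 4*p) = p*(p - 4)*(p + 4)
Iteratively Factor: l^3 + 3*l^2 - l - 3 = (l + 3)*(l^2 - 1) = (l - 1)*(l + 3)*(l + 1)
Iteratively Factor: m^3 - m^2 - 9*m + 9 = (m - 1)*(m^2 - 9) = (m - 1)*(m + 3)*(m - 3)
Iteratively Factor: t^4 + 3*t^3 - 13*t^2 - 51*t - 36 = (t + 1)*(t^3 + 2*t^2 - 15*t - 36) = (t + 1)*(t + 3)*(t^2 - t - 12) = (t + 1)*(t + 3)^2*(t - 4)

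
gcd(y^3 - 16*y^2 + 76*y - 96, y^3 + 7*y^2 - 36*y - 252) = y - 6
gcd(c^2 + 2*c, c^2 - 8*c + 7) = 1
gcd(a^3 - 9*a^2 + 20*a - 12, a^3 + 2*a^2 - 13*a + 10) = a^2 - 3*a + 2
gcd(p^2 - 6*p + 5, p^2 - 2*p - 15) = p - 5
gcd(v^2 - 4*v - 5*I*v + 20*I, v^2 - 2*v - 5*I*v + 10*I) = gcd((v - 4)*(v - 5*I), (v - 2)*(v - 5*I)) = v - 5*I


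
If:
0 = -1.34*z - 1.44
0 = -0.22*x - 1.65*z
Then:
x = 8.06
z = -1.07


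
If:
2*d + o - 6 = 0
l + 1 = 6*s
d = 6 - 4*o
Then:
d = 18/7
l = 6*s - 1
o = 6/7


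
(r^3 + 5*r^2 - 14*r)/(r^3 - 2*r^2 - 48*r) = (-r^2 - 5*r + 14)/(-r^2 + 2*r + 48)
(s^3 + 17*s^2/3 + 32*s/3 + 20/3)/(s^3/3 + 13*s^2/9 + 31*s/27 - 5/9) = 9*(s^2 + 4*s + 4)/(3*s^2 + 8*s - 3)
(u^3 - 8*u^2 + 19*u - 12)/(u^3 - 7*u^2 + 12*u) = (u - 1)/u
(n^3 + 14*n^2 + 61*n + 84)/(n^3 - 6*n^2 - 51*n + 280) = (n^2 + 7*n + 12)/(n^2 - 13*n + 40)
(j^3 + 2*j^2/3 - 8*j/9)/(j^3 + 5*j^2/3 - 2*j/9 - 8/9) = j/(j + 1)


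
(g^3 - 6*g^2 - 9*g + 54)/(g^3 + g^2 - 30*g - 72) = (g - 3)/(g + 4)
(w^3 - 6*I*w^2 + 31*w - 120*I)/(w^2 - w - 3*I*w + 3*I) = (w^2 - 3*I*w + 40)/(w - 1)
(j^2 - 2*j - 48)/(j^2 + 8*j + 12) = (j - 8)/(j + 2)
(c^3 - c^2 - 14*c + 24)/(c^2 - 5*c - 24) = (-c^3 + c^2 + 14*c - 24)/(-c^2 + 5*c + 24)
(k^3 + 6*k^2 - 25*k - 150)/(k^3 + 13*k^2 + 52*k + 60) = (k - 5)/(k + 2)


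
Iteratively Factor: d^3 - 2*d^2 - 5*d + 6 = (d + 2)*(d^2 - 4*d + 3) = (d - 3)*(d + 2)*(d - 1)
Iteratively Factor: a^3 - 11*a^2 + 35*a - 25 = (a - 5)*(a^2 - 6*a + 5) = (a - 5)^2*(a - 1)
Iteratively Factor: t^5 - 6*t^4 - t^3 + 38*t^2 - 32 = (t - 4)*(t^4 - 2*t^3 - 9*t^2 + 2*t + 8) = (t - 4)*(t + 1)*(t^3 - 3*t^2 - 6*t + 8) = (t - 4)*(t - 1)*(t + 1)*(t^2 - 2*t - 8) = (t - 4)*(t - 1)*(t + 1)*(t + 2)*(t - 4)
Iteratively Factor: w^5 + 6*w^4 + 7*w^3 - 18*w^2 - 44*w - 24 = (w + 1)*(w^4 + 5*w^3 + 2*w^2 - 20*w - 24) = (w + 1)*(w + 3)*(w^3 + 2*w^2 - 4*w - 8) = (w + 1)*(w + 2)*(w + 3)*(w^2 - 4) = (w - 2)*(w + 1)*(w + 2)*(w + 3)*(w + 2)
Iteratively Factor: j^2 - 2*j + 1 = (j - 1)*(j - 1)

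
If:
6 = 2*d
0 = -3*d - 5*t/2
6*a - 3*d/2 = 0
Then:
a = 3/4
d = 3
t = -18/5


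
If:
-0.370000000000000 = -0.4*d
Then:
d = 0.92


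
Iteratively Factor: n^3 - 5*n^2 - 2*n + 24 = (n - 4)*(n^2 - n - 6) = (n - 4)*(n - 3)*(n + 2)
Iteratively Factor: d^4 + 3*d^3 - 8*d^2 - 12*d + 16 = (d + 4)*(d^3 - d^2 - 4*d + 4) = (d - 2)*(d + 4)*(d^2 + d - 2) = (d - 2)*(d - 1)*(d + 4)*(d + 2)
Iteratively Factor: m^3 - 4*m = (m - 2)*(m^2 + 2*m) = m*(m - 2)*(m + 2)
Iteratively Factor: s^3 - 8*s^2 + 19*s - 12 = (s - 1)*(s^2 - 7*s + 12) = (s - 3)*(s - 1)*(s - 4)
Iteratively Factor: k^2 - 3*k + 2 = (k - 2)*(k - 1)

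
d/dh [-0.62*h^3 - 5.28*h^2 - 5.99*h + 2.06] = -1.86*h^2 - 10.56*h - 5.99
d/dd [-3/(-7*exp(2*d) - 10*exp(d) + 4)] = (-42*exp(d) - 30)*exp(d)/(7*exp(2*d) + 10*exp(d) - 4)^2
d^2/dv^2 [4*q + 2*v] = 0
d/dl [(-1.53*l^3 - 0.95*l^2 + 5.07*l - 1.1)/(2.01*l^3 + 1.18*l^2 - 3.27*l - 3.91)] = (0.104100000000001*l^4 - 10.3752*l^3 + 21.7038*l^2 + 10.025*l - 23.4207)/(4.0401*l^6 + 4.7436*l^5 - 11.753*l^4 - 23.4354*l^3 + 1.4653*l^2 + 25.5714*l + 15.2881)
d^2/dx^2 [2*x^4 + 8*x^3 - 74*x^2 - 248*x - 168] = 24*x^2 + 48*x - 148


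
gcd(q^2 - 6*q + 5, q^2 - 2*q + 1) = q - 1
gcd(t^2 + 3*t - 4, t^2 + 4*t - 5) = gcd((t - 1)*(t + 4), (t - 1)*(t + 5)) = t - 1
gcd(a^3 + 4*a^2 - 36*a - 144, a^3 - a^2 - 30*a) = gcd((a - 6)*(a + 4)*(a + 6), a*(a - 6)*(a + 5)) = a - 6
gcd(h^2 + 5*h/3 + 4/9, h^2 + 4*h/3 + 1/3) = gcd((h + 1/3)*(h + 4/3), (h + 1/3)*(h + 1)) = h + 1/3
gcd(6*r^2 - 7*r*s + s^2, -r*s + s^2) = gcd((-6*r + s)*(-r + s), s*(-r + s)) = r - s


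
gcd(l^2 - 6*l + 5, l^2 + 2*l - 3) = l - 1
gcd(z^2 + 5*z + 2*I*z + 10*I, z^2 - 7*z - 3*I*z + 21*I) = 1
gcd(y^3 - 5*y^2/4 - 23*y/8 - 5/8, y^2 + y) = y + 1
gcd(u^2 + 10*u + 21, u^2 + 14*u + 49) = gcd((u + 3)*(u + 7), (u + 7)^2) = u + 7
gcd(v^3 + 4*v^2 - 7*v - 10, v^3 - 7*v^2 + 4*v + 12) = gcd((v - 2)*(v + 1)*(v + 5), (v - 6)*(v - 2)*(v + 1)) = v^2 - v - 2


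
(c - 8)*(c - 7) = c^2 - 15*c + 56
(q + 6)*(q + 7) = q^2 + 13*q + 42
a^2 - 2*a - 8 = (a - 4)*(a + 2)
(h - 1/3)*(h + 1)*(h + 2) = h^3 + 8*h^2/3 + h - 2/3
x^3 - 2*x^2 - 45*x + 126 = (x - 6)*(x - 3)*(x + 7)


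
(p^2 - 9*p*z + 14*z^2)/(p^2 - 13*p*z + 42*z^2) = (-p + 2*z)/(-p + 6*z)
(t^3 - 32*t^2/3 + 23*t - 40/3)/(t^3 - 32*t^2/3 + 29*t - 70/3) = (t^2 - 9*t + 8)/(t^2 - 9*t + 14)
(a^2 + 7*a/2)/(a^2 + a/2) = (2*a + 7)/(2*a + 1)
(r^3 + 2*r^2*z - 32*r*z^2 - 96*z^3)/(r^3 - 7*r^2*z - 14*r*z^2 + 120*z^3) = (-r - 4*z)/(-r + 5*z)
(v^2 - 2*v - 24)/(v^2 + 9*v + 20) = (v - 6)/(v + 5)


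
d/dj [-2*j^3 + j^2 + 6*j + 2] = -6*j^2 + 2*j + 6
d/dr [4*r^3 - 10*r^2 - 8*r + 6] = 12*r^2 - 20*r - 8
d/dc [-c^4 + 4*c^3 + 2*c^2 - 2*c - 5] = -4*c^3 + 12*c^2 + 4*c - 2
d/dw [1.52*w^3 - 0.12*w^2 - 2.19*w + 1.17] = 4.56*w^2 - 0.24*w - 2.19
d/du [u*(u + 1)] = 2*u + 1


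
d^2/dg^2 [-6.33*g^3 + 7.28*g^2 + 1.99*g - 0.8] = 14.56 - 37.98*g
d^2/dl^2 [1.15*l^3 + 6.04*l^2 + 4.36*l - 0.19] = 6.9*l + 12.08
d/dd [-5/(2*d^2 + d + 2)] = 5*(4*d + 1)/(2*d^2 + d + 2)^2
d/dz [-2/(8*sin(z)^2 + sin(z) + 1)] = 2*(16*sin(z) + 1)*cos(z)/(8*sin(z)^2 + sin(z) + 1)^2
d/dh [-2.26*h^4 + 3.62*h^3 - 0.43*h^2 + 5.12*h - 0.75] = -9.04*h^3 + 10.86*h^2 - 0.86*h + 5.12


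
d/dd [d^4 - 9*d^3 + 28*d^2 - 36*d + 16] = 4*d^3 - 27*d^2 + 56*d - 36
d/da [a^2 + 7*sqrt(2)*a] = 2*a + 7*sqrt(2)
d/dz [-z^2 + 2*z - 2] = 2 - 2*z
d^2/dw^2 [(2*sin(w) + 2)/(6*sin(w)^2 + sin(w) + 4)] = 2*(-36*sin(w)^5 - 138*sin(w)^4 + 198*sin(w)^3 + 315*sin(w)^2 - 120*sin(w) - 54)/(6*sin(w)^2 + sin(w) + 4)^3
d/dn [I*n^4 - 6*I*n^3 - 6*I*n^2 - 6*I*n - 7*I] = I*(4*n^3 - 18*n^2 - 12*n - 6)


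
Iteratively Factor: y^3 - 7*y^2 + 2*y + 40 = (y - 4)*(y^2 - 3*y - 10) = (y - 4)*(y + 2)*(y - 5)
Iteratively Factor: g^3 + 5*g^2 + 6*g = (g + 3)*(g^2 + 2*g) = g*(g + 3)*(g + 2)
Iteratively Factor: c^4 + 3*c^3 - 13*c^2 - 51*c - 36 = (c - 4)*(c^3 + 7*c^2 + 15*c + 9) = (c - 4)*(c + 3)*(c^2 + 4*c + 3) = (c - 4)*(c + 1)*(c + 3)*(c + 3)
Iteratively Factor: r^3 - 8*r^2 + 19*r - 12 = (r - 1)*(r^2 - 7*r + 12) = (r - 3)*(r - 1)*(r - 4)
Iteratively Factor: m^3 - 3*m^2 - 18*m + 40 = (m - 2)*(m^2 - m - 20) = (m - 2)*(m + 4)*(m - 5)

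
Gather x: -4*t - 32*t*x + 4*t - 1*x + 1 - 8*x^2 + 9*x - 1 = -8*x^2 + x*(8 - 32*t)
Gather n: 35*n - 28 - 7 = 35*n - 35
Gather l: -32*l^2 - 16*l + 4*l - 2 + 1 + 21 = -32*l^2 - 12*l + 20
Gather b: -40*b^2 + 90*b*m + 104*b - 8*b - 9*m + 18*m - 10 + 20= -40*b^2 + b*(90*m + 96) + 9*m + 10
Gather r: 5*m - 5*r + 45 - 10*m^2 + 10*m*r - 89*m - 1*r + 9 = -10*m^2 - 84*m + r*(10*m - 6) + 54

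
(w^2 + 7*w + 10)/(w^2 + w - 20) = (w + 2)/(w - 4)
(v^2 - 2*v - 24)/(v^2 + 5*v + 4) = (v - 6)/(v + 1)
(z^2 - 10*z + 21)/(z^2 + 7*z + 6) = (z^2 - 10*z + 21)/(z^2 + 7*z + 6)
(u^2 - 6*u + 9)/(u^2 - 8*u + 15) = (u - 3)/(u - 5)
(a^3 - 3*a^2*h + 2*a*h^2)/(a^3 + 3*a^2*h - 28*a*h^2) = (a^2 - 3*a*h + 2*h^2)/(a^2 + 3*a*h - 28*h^2)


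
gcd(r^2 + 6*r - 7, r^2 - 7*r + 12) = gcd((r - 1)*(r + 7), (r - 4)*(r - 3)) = 1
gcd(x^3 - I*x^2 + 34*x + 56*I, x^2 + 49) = x - 7*I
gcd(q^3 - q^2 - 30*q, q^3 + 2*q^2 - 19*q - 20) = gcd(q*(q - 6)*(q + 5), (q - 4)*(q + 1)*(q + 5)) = q + 5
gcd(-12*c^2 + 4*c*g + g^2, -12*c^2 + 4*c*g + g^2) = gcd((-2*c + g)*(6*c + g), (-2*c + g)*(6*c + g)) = 12*c^2 - 4*c*g - g^2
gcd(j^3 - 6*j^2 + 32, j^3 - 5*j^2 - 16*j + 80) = j - 4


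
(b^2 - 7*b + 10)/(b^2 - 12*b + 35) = (b - 2)/(b - 7)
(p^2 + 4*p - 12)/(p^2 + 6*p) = (p - 2)/p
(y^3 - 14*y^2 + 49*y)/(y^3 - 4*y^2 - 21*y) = (y - 7)/(y + 3)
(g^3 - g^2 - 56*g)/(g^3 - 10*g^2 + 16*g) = (g + 7)/(g - 2)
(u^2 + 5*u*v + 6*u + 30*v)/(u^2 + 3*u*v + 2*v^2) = (u^2 + 5*u*v + 6*u + 30*v)/(u^2 + 3*u*v + 2*v^2)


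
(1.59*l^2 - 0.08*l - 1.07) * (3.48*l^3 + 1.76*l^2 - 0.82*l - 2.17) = 5.5332*l^5 + 2.52*l^4 - 5.1682*l^3 - 5.2679*l^2 + 1.051*l + 2.3219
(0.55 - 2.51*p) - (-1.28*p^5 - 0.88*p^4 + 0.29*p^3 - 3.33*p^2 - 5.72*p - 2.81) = 1.28*p^5 + 0.88*p^4 - 0.29*p^3 + 3.33*p^2 + 3.21*p + 3.36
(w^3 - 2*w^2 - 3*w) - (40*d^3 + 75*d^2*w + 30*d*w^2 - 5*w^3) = -40*d^3 - 75*d^2*w - 30*d*w^2 + 6*w^3 - 2*w^2 - 3*w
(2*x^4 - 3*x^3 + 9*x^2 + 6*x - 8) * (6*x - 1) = 12*x^5 - 20*x^4 + 57*x^3 + 27*x^2 - 54*x + 8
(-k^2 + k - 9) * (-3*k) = 3*k^3 - 3*k^2 + 27*k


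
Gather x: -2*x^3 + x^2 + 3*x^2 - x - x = -2*x^3 + 4*x^2 - 2*x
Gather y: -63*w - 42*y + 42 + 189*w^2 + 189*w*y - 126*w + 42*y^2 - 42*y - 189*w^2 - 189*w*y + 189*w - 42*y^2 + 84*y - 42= 0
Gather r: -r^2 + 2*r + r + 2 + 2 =-r^2 + 3*r + 4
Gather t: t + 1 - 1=t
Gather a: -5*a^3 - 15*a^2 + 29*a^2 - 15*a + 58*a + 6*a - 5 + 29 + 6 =-5*a^3 + 14*a^2 + 49*a + 30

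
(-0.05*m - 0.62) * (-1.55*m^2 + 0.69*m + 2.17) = 0.0775*m^3 + 0.9265*m^2 - 0.5363*m - 1.3454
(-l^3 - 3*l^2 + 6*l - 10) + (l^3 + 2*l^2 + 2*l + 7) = -l^2 + 8*l - 3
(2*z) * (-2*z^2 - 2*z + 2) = -4*z^3 - 4*z^2 + 4*z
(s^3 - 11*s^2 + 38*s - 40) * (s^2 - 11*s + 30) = s^5 - 22*s^4 + 189*s^3 - 788*s^2 + 1580*s - 1200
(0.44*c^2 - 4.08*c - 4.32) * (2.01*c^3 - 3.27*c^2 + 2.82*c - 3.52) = 0.8844*c^5 - 9.6396*c^4 + 5.8992*c^3 + 1.072*c^2 + 2.1792*c + 15.2064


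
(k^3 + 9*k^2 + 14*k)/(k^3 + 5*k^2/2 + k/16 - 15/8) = 16*k*(k + 7)/(16*k^2 + 8*k - 15)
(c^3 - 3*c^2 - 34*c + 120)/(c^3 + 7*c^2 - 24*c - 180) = (c - 4)/(c + 6)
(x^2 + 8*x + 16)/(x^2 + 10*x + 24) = (x + 4)/(x + 6)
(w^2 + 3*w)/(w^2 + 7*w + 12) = w/(w + 4)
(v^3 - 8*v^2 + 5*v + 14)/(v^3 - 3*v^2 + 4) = (v - 7)/(v - 2)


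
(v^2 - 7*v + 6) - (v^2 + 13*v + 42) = -20*v - 36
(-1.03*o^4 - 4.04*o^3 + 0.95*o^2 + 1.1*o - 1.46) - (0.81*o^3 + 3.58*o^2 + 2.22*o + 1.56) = -1.03*o^4 - 4.85*o^3 - 2.63*o^2 - 1.12*o - 3.02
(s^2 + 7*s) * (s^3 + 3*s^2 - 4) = s^5 + 10*s^4 + 21*s^3 - 4*s^2 - 28*s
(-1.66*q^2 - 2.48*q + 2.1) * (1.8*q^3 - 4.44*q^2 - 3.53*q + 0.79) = -2.988*q^5 + 2.9064*q^4 + 20.651*q^3 - 1.881*q^2 - 9.3722*q + 1.659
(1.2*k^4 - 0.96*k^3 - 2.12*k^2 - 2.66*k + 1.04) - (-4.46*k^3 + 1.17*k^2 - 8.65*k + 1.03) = 1.2*k^4 + 3.5*k^3 - 3.29*k^2 + 5.99*k + 0.01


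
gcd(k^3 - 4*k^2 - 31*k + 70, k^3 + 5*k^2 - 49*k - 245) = k^2 - 2*k - 35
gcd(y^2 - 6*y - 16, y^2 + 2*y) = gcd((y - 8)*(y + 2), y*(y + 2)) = y + 2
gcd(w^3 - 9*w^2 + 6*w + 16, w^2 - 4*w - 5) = w + 1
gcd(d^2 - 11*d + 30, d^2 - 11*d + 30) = d^2 - 11*d + 30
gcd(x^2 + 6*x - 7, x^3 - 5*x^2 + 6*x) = 1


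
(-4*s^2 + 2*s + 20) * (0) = 0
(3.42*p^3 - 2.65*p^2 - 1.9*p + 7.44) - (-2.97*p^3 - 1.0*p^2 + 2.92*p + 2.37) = 6.39*p^3 - 1.65*p^2 - 4.82*p + 5.07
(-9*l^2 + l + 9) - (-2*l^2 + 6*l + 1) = -7*l^2 - 5*l + 8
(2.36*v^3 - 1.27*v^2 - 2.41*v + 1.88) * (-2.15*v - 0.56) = -5.074*v^4 + 1.4089*v^3 + 5.8927*v^2 - 2.6924*v - 1.0528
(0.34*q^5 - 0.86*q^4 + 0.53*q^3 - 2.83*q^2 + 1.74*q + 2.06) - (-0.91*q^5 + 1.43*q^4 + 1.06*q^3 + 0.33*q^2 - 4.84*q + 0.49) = 1.25*q^5 - 2.29*q^4 - 0.53*q^3 - 3.16*q^2 + 6.58*q + 1.57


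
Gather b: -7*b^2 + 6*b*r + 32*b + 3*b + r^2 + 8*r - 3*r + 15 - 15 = -7*b^2 + b*(6*r + 35) + r^2 + 5*r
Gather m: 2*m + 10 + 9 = 2*m + 19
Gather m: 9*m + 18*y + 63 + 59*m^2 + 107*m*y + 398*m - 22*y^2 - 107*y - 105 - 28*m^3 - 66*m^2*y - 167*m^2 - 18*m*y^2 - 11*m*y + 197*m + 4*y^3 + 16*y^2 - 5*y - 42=-28*m^3 + m^2*(-66*y - 108) + m*(-18*y^2 + 96*y + 604) + 4*y^3 - 6*y^2 - 94*y - 84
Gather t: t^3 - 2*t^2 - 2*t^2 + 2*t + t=t^3 - 4*t^2 + 3*t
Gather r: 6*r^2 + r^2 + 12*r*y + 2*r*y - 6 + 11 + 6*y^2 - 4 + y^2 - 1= 7*r^2 + 14*r*y + 7*y^2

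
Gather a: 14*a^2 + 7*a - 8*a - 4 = 14*a^2 - a - 4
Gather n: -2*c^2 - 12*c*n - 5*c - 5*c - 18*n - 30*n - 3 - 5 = -2*c^2 - 10*c + n*(-12*c - 48) - 8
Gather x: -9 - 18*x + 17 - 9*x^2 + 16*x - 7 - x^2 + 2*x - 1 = -10*x^2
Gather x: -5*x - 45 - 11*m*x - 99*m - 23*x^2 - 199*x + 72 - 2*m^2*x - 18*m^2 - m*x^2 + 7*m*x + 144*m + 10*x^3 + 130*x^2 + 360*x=-18*m^2 + 45*m + 10*x^3 + x^2*(107 - m) + x*(-2*m^2 - 4*m + 156) + 27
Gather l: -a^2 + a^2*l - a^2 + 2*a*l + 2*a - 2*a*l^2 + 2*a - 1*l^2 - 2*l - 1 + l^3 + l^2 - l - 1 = -2*a^2 - 2*a*l^2 + 4*a + l^3 + l*(a^2 + 2*a - 3) - 2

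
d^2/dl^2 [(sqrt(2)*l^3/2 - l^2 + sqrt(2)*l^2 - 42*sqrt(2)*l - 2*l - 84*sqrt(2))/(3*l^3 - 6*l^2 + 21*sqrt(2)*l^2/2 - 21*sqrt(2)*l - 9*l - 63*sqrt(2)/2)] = 2*(-18*l^6 + 8*sqrt(2)*l^6 - 486*sqrt(2)*l^5 + 60*l^5 - 3096*l^4 - 1140*sqrt(2)*l^4 - 16244*l^3 + 393*sqrt(2)*l^3 - 24192*sqrt(2)*l^2 + 20160*l^2 - 8820*l + 8127*sqrt(2)*l - 34818*sqrt(2) - 3234)/(3*(4*l^9 - 24*l^8 + 42*sqrt(2)*l^8 - 252*sqrt(2)*l^7 + 306*l^7 - 1652*l^6 + 469*sqrt(2)*l^6 - 882*sqrt(2)*l^5 + 846*l^5 + 651*sqrt(2)*l^4 + 8016*l^4 - 2754*l^3 + 7336*sqrt(2)*l^3 - 15876*l^2 - 4221*sqrt(2)*l^2 - 18522*sqrt(2)*l - 7938*l - 9261*sqrt(2)))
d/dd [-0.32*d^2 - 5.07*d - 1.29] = -0.64*d - 5.07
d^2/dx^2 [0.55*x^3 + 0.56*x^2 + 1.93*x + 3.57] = 3.3*x + 1.12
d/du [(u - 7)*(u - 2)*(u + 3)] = 3*u^2 - 12*u - 13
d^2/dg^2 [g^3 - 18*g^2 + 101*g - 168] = 6*g - 36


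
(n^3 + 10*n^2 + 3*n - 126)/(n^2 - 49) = (n^2 + 3*n - 18)/(n - 7)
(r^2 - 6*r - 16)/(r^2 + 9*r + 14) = (r - 8)/(r + 7)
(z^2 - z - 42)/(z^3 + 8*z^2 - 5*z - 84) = (z^2 - z - 42)/(z^3 + 8*z^2 - 5*z - 84)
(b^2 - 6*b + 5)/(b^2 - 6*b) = (b^2 - 6*b + 5)/(b*(b - 6))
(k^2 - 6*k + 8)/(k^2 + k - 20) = (k - 2)/(k + 5)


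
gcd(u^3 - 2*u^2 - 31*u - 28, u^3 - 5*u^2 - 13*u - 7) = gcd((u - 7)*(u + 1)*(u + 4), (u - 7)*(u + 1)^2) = u^2 - 6*u - 7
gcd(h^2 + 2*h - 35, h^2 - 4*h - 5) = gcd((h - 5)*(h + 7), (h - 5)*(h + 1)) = h - 5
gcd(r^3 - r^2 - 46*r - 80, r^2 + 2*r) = r + 2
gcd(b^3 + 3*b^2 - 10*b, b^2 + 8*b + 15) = b + 5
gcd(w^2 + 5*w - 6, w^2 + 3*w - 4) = w - 1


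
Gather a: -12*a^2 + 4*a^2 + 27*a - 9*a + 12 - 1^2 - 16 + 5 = -8*a^2 + 18*a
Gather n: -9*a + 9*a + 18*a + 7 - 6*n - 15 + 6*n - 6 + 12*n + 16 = 18*a + 12*n + 2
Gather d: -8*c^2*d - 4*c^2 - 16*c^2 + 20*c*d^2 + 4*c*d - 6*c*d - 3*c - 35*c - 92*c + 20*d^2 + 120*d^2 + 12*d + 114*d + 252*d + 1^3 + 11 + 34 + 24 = -20*c^2 - 130*c + d^2*(20*c + 140) + d*(-8*c^2 - 2*c + 378) + 70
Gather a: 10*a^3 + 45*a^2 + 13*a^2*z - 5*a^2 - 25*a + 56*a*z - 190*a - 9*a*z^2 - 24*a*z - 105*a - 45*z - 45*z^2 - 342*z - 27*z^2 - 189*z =10*a^3 + a^2*(13*z + 40) + a*(-9*z^2 + 32*z - 320) - 72*z^2 - 576*z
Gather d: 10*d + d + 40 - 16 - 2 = 11*d + 22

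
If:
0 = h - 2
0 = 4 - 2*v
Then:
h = 2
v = 2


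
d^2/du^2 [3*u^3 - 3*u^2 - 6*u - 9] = 18*u - 6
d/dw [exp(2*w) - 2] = 2*exp(2*w)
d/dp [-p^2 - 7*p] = -2*p - 7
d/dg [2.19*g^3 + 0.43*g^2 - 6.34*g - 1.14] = 6.57*g^2 + 0.86*g - 6.34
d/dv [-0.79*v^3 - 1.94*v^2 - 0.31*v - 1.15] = -2.37*v^2 - 3.88*v - 0.31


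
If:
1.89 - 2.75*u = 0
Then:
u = 0.69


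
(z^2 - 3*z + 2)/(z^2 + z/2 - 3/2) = 2*(z - 2)/(2*z + 3)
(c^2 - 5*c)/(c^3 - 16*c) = (c - 5)/(c^2 - 16)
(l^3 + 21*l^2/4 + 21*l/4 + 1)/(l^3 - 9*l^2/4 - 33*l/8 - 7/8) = 2*(l + 4)/(2*l - 7)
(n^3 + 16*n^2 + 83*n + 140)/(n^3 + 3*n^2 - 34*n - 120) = (n + 7)/(n - 6)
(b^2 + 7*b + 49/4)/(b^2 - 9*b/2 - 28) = (b + 7/2)/(b - 8)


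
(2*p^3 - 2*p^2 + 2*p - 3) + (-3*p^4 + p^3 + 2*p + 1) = -3*p^4 + 3*p^3 - 2*p^2 + 4*p - 2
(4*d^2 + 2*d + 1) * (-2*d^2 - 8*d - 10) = -8*d^4 - 36*d^3 - 58*d^2 - 28*d - 10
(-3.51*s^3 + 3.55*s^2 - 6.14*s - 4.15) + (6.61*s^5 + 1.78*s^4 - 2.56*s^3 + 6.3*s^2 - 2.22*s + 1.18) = 6.61*s^5 + 1.78*s^4 - 6.07*s^3 + 9.85*s^2 - 8.36*s - 2.97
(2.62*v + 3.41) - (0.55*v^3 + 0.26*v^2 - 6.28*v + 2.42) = -0.55*v^3 - 0.26*v^2 + 8.9*v + 0.99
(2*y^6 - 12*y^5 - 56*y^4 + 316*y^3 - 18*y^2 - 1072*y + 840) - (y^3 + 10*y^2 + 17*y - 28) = 2*y^6 - 12*y^5 - 56*y^4 + 315*y^3 - 28*y^2 - 1089*y + 868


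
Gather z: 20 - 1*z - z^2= -z^2 - z + 20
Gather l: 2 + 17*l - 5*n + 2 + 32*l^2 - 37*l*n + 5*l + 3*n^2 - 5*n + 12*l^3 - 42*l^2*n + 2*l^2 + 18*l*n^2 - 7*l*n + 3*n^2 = 12*l^3 + l^2*(34 - 42*n) + l*(18*n^2 - 44*n + 22) + 6*n^2 - 10*n + 4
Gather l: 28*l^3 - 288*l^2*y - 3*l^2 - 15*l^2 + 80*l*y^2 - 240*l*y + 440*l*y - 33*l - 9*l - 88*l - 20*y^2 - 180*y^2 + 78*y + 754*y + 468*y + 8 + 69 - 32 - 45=28*l^3 + l^2*(-288*y - 18) + l*(80*y^2 + 200*y - 130) - 200*y^2 + 1300*y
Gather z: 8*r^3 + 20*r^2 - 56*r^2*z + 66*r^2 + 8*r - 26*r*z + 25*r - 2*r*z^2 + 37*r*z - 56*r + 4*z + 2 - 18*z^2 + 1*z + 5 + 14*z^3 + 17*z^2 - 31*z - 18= 8*r^3 + 86*r^2 - 23*r + 14*z^3 + z^2*(-2*r - 1) + z*(-56*r^2 + 11*r - 26) - 11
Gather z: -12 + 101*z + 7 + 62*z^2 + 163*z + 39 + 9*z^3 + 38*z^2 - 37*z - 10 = 9*z^3 + 100*z^2 + 227*z + 24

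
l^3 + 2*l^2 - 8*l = l*(l - 2)*(l + 4)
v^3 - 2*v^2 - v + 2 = (v - 2)*(v - 1)*(v + 1)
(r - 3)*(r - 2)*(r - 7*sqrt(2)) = r^3 - 7*sqrt(2)*r^2 - 5*r^2 + 6*r + 35*sqrt(2)*r - 42*sqrt(2)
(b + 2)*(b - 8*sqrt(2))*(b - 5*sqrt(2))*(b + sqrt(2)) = b^4 - 12*sqrt(2)*b^3 + 2*b^3 - 24*sqrt(2)*b^2 + 54*b^2 + 108*b + 80*sqrt(2)*b + 160*sqrt(2)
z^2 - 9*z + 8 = (z - 8)*(z - 1)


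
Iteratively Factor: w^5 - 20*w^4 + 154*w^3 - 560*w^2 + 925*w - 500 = (w - 5)*(w^4 - 15*w^3 + 79*w^2 - 165*w + 100) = (w - 5)*(w - 4)*(w^3 - 11*w^2 + 35*w - 25) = (w - 5)^2*(w - 4)*(w^2 - 6*w + 5) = (w - 5)^3*(w - 4)*(w - 1)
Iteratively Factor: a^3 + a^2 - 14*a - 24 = (a + 2)*(a^2 - a - 12) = (a + 2)*(a + 3)*(a - 4)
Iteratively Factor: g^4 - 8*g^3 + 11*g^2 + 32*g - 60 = (g - 5)*(g^3 - 3*g^2 - 4*g + 12) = (g - 5)*(g + 2)*(g^2 - 5*g + 6) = (g - 5)*(g - 3)*(g + 2)*(g - 2)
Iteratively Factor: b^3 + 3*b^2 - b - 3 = (b + 3)*(b^2 - 1) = (b - 1)*(b + 3)*(b + 1)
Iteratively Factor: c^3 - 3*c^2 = (c - 3)*(c^2) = c*(c - 3)*(c)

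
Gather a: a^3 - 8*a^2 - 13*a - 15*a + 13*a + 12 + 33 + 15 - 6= a^3 - 8*a^2 - 15*a + 54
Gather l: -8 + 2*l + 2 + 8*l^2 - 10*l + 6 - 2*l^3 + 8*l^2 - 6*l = -2*l^3 + 16*l^2 - 14*l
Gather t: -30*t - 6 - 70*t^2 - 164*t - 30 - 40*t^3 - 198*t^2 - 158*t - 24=-40*t^3 - 268*t^2 - 352*t - 60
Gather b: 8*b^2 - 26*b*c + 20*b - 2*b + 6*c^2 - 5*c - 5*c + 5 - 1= 8*b^2 + b*(18 - 26*c) + 6*c^2 - 10*c + 4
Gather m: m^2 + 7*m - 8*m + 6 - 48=m^2 - m - 42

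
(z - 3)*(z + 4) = z^2 + z - 12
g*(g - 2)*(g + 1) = g^3 - g^2 - 2*g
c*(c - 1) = c^2 - c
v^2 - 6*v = v*(v - 6)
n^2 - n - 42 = (n - 7)*(n + 6)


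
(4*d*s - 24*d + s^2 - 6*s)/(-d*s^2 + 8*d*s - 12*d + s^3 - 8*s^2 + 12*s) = (4*d + s)/(-d*s + 2*d + s^2 - 2*s)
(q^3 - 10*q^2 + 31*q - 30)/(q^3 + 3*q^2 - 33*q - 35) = (q^2 - 5*q + 6)/(q^2 + 8*q + 7)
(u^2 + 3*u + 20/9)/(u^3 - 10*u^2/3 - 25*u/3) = (u + 4/3)/(u*(u - 5))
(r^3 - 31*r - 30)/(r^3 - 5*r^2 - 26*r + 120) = (r + 1)/(r - 4)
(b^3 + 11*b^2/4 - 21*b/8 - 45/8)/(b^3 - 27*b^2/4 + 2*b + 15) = (2*b^2 + 3*b - 9)/(2*(b^2 - 8*b + 12))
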